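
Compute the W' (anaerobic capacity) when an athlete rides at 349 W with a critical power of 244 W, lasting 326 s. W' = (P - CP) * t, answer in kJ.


Above-CP power = 105 W
Duration = 326 s
W' = 105 * 326 = 34230 J
Convert: 34230 / 1000 = 34.23 kJ

34.23 kJ


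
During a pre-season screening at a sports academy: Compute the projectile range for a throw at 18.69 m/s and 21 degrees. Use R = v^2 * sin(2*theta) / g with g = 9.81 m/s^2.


Two times the angle = 42 degrees
sin(42) = 0.669131
R = 349.3161 * 0.669131 / 9.81 = 23.827 m

23.827 m


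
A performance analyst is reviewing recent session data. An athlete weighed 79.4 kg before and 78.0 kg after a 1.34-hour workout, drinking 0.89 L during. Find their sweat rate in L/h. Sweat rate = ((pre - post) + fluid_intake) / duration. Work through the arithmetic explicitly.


Body mass change = 1.4 kg
Total sweat loss = 1.4 + 0.89 = 2.29 L
Rate = 2.29 / 1.34 = 1.709 L/h

1.709 L/h


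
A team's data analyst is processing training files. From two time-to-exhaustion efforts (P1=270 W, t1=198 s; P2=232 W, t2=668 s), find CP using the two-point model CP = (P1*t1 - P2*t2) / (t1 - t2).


Work in trial 1 = 53460 J
Work in trial 2 = 154976 J
Delta work = -101516 J
Delta time = -470 s
CP = -101516 / -470 = 215.99 W

215.99 W


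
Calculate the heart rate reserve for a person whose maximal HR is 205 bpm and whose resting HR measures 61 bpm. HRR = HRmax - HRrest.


HRmax = 205 bpm
HRrest = 61 bpm
HRR = 205 - 61 = 144 bpm

144 bpm


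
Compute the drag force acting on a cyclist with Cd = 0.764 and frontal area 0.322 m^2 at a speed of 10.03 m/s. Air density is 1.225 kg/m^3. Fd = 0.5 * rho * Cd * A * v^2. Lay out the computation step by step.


Step 1: v^2 = 100.6009
Step 2: Fd = 0.5 * 1.225 * 0.764 * 0.322 * 100.6009
= 15.159 N

15.159 N


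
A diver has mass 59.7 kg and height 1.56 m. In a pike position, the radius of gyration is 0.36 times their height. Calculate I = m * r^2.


r = 0.36 * 1.56 = 0.5616 m
I = m * r^2 = 59.7 * 0.315395 = 18.829 kg*m^2

18.829 kg*m^2


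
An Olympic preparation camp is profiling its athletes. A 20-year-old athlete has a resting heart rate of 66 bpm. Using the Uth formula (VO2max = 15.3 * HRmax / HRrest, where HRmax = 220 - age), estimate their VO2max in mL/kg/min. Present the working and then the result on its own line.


HRmax = 220 - 20 = 200 bpm
Ratio = HRmax / HRrest = 200 / 66 = 3.0303
VO2max = 15.3 * 3.0303 = 46.36 mL/kg/min

46.36 mL/kg/min


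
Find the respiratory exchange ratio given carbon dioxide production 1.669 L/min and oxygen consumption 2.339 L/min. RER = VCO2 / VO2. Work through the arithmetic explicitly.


VCO2 = 1.669 L/min
VO2 = 2.339 L/min
RER = 1.669 / 2.339 = 0.7136

0.7136


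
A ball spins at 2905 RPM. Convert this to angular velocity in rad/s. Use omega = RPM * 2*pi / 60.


omega = 2905 * 2 * pi / 60
= 2905 * 6.28318531 / 60
= 18252.653 / 60
= 304.211 rad/s

304.211 rad/s


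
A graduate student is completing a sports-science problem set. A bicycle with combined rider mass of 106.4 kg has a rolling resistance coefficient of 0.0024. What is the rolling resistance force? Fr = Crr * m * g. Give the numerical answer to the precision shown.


Fr = 0.0024 * 106.4 * 9.81
= 0.25536 * 9.81
= 2.505 N

2.505 N


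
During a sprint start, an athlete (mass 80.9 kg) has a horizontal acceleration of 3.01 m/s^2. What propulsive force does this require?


Propulsive force = mass * acceleration
= 80.9 kg * 3.01 m/s^2
= 243.51 N

243.51 N


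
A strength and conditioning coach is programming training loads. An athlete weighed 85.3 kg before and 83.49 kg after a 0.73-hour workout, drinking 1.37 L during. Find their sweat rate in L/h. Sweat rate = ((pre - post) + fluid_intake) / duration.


Body mass change = 1.81 kg
Total sweat loss = 1.81 + 1.37 = 3.18 L
Rate = 3.18 / 0.73 = 4.356 L/h

4.356 L/h


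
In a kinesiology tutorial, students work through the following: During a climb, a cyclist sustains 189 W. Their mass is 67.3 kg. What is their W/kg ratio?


Power-to-weight = 189 W / 67.3 kg
= 2.808 W/kg

2.808 W/kg


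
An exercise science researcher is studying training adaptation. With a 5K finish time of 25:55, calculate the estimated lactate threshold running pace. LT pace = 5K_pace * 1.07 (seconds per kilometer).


Race duration = 1555 s for 5 km
Average pace = 1555 / 5 = 311.0 s/km
LT pace = 311.0 * 1.07
= 332.77 s/km

332.77 s/km


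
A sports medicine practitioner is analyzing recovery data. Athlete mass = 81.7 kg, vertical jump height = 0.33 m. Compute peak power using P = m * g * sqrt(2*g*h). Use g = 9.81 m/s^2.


sqrt(2 * 9.81 * 0.33) = sqrt(6.4746) = 2.544524 m/s
P = 81.7 * 9.81 * 2.544524
= 2039.38 W

2039.38 W


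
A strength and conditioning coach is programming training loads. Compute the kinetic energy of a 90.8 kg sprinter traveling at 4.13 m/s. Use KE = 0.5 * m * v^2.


Velocity squared = 17.0569
KE = 0.5 * 90.8 * 17.0569 = 774.38 J

774.38 J


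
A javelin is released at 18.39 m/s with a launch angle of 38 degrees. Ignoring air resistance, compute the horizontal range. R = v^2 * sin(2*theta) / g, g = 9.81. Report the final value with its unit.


Launch speed squared = 338.1921
sin(2 * 38 deg) = 0.970296
Range = 338.1921 * 0.970296 / 9.81
= 33.45 m

33.45 m


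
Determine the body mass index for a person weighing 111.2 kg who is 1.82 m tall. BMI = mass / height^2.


BMI = mass / height^2
= 111.2 / 1.82^2
= 111.2 / 3.3124
= 33.57 kg/m^2

33.57 kg/m^2


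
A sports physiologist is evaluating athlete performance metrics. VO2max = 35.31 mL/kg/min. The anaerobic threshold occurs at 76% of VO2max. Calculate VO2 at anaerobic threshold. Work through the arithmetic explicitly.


AT fraction = 76 / 100 = 0.76
AT VO2 = 35.31 * 0.76
= 26.84 mL/kg/min

26.84 mL/kg/min


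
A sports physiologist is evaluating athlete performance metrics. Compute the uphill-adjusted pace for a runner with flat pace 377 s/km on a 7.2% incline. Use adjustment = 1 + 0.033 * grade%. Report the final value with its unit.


Adjustment factor = 1 + 0.033 * 7.2 = 1.2376
Grade-adjusted pace = 377 * 1.2376 = 466.58 s/km

466.58 s/km


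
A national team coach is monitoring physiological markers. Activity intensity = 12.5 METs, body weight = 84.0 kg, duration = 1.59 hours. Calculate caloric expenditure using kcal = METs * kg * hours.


kcal = 12.5 * 84.0 * 1.59
= 1050.0 * 1.59
= 1669.5 kcal

1669.5 kcal


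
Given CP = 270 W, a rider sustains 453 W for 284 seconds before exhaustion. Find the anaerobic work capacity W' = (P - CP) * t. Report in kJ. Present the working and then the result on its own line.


Excess power = 453 - 270 = 183 W
Work above CP = 183 * 284 = 51972 J
W' = 51.972 kJ

51.972 kJ


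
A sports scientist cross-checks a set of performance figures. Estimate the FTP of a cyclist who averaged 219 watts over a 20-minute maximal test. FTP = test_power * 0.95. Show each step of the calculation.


FTP = 219 * 0.95 = 208.05 W

208.05 W


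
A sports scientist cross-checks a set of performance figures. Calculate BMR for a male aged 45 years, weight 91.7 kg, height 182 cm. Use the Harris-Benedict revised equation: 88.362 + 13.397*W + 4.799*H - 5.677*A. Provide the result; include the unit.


Substituting values:
W term = 13.397 * 91.7 = 1228.5049
H term = 4.799 * 182 = 873.418
A term = 5.677 * 45 = 255.465
BMR = 1934.82 kcal/day

1934.82 kcal/day


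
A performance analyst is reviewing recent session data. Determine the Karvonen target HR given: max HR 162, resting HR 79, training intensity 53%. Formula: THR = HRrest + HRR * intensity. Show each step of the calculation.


HRR = HRmax - HRrest = 162 - 79 = 83
THR = 79 + 83 * 0.53
= 122.99 bpm

122.99 bpm


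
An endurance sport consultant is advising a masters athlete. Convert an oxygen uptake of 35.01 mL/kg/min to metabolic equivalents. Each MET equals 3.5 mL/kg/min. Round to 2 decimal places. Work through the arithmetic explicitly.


One MET = 3.5 mL/kg/min
Number of METs = 35.01 / 3.5
= 10.0 METs

10.0 METs


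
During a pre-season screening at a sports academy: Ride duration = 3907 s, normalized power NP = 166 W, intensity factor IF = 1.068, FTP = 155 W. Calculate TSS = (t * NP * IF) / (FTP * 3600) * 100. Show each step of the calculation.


Numerator = 3907 * 166 * 1.068 = 692664.216
Denominator = 155 * 3600 = 558000
TSS = 692664.216 / 558000 * 100
= 124.13

124.13 TSS


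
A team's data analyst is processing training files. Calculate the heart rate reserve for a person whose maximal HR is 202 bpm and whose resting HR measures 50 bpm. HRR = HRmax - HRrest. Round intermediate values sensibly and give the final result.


HRmax = 202 bpm
HRrest = 50 bpm
HRR = 202 - 50 = 152 bpm

152 bpm


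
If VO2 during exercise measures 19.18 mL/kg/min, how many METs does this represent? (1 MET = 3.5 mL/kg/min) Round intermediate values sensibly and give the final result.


METs = VO2 / 3.5 = 19.18 / 3.5 = 5.48

5.48 METs


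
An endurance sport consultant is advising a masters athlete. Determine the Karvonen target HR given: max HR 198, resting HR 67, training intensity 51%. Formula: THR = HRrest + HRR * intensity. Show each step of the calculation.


HRR = HRmax - HRrest = 198 - 67 = 131
THR = 67 + 131 * 0.51
= 133.81 bpm

133.81 bpm


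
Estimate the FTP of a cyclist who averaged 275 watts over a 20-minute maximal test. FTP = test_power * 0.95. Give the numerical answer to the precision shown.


FTP = 275 * 0.95 = 261.25 W

261.25 W


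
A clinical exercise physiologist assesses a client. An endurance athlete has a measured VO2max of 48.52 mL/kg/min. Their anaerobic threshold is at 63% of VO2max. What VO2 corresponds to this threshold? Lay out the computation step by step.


Anaerobic threshold VO2 = VO2max * 63%
= 48.52 * 0.63
= 30.57 mL/kg/min

30.57 mL/kg/min


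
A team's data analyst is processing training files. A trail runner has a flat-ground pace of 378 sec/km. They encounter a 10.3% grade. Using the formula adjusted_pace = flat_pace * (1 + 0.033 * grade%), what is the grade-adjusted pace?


Grade factor = 1 + 0.033 * 10.3 = 1.3399
Adjusted = 378 * 1.3399 = 506.48 sec/km

506.48 s/km


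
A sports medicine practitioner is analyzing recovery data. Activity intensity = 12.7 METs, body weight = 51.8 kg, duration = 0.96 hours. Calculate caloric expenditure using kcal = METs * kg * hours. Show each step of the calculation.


kcal = 12.7 * 51.8 * 0.96
= 657.86 * 0.96
= 631.55 kcal

631.55 kcal


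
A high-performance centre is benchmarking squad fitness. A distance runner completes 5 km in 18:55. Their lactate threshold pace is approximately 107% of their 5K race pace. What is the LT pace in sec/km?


Convert to seconds: 18 min 55 s = 1135 s
Pace per km = 1135 / 5 = 227.0 s/km
LT pace = 227.0 * 1.07 = 242.89 s/km

242.89 s/km


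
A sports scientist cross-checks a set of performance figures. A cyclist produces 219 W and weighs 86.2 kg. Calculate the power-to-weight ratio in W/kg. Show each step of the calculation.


P/W = power / mass
= 219 / 86.2
= 2.541 W/kg

2.541 W/kg


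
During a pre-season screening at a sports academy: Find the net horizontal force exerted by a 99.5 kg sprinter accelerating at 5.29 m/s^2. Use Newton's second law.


Newton's second law: F = m * a
F = 99.5 * 5.29 = 526.36 N

526.36 N


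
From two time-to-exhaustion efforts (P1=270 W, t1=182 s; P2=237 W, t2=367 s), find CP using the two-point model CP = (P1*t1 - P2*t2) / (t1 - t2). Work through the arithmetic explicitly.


Work in trial 1 = 49140 J
Work in trial 2 = 86979 J
Delta work = -37839 J
Delta time = -185 s
CP = -37839 / -185 = 204.54 W

204.54 W


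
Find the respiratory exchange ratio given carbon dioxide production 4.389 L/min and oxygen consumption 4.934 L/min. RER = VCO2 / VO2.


VCO2 = 4.389 L/min
VO2 = 4.934 L/min
RER = 4.389 / 4.934 = 0.8895

0.8895


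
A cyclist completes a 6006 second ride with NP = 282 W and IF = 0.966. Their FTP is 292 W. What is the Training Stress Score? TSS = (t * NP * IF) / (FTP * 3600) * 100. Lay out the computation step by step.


t * NP * IF = 6006 * 282 * 0.966 = 1636106.472
FTP * 3600 = 1051200
TSS = (1636106.472 / 1051200) * 100 = 155.64

155.64 TSS


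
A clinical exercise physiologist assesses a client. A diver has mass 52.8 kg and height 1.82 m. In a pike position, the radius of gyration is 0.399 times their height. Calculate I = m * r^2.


r = 0.399 * 1.82 = 0.72618 m
I = m * r^2 = 52.8 * 0.527337 = 27.843 kg*m^2

27.843 kg*m^2


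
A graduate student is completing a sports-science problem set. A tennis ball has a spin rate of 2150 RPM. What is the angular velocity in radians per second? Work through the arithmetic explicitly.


Convert RPM to rad/s: multiply by 2*pi and divide by 60
omega = 2150 * 2 * pi / 60
= 225.147 rad/s

225.147 rad/s


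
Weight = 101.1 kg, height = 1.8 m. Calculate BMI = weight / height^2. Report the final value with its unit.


height^2 = 1.8^2 = 3.24
BMI = 101.1 / 3.24 = 31.2 kg/m^2

31.2 kg/m^2


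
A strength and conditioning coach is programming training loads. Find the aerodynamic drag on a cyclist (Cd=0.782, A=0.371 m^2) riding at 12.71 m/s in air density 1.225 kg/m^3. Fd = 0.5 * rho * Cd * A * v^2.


Fd = 0.5 * 1.225 * 0.782 * 0.371 * 12.71^2
= 0.5 * 1.225 * 0.782 * 0.371 * 161.5441
= 28.706 N

28.706 N


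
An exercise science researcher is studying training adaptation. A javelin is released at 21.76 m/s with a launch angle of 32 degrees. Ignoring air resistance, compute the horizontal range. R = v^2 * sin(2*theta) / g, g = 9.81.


Launch speed squared = 473.4976
sin(2 * 32 deg) = 0.898794
Range = 473.4976 * 0.898794 / 9.81
= 43.382 m

43.382 m


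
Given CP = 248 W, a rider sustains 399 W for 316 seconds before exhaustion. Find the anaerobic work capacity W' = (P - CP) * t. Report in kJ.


Excess power = 399 - 248 = 151 W
Work above CP = 151 * 316 = 47716 J
W' = 47.716 kJ

47.716 kJ


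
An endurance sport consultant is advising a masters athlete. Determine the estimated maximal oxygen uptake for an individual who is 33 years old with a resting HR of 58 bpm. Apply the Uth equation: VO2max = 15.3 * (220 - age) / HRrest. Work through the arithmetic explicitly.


HRmax = 220 - 33 = 187
VO2max = 15.3 * (187 / 58)
= 15.3 * 3.2241
= 49.33 mL/kg/min

49.33 mL/kg/min


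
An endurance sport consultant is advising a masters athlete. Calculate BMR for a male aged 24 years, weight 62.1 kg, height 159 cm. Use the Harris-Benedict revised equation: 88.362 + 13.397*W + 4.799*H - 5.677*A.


Substituting values:
W term = 13.397 * 62.1 = 831.9537
H term = 4.799 * 159 = 763.041
A term = 5.677 * 24 = 136.248
BMR = 1547.11 kcal/day

1547.11 kcal/day


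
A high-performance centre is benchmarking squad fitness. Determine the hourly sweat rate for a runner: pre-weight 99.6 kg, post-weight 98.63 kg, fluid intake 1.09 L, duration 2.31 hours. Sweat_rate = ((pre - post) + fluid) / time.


Mass lost = 99.6 - 98.63 = 0.97 kg
Add fluid consumed: 0.97 + 1.09 = 2.06 L total sweat
Sweat rate = 2.06 / 2.31 = 0.892 L/h

0.892 L/h


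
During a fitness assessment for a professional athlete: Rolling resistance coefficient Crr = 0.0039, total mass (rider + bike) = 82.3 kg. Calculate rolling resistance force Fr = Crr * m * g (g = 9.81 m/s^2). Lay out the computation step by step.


Fr = Crr * m * g
= 0.0039 * 82.3 * 9.81
= 3.149 N

3.149 N


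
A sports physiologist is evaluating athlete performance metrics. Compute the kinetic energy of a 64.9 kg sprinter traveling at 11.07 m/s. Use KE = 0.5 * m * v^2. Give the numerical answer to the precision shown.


Velocity squared = 122.5449
KE = 0.5 * 64.9 * 122.5449 = 3976.58 J

3976.58 J


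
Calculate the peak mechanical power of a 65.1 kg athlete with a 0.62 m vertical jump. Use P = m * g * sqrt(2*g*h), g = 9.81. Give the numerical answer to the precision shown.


First, sqrt(2gh) = sqrt(2 * 9.81 * 0.62)
= sqrt(12.1644) = 3.48775 m/s
Power = 65.1 * 9.81 * 3.48775 = 2227.39 W

2227.39 W


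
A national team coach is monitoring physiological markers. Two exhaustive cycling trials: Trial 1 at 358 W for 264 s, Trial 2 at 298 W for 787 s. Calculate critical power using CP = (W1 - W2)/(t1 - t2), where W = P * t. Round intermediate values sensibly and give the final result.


W1 = 358 * 264 = 94512 J
W2 = 298 * 787 = 234526 J
CP = (94512 - 234526) / (264 - 787)
= -140014 / -523
= 267.71 W

267.71 W


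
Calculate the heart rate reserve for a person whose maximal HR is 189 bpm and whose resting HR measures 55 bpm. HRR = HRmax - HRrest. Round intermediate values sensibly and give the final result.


HRmax = 189 bpm
HRrest = 55 bpm
HRR = 189 - 55 = 134 bpm

134 bpm


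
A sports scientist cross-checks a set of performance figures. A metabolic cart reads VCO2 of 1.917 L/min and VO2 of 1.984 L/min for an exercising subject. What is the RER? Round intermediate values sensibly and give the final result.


RER = VCO2 / VO2 = 1.917 / 1.984 = 0.9662

0.9662


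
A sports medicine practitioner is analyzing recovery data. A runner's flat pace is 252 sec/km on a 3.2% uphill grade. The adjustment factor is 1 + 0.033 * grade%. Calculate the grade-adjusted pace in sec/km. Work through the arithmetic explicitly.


Factor = 1 + 0.033 * 3.2 = 1.1056
Adjusted pace = 252 * 1.1056
= 278.61 sec/km

278.61 s/km


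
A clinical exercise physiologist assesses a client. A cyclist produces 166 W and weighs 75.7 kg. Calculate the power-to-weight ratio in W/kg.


P/W = power / mass
= 166 / 75.7
= 2.193 W/kg

2.193 W/kg


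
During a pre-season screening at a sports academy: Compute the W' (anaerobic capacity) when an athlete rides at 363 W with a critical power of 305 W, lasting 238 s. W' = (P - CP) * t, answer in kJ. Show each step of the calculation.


Above-CP power = 58 W
Duration = 238 s
W' = 58 * 238 = 13804 J
Convert: 13804 / 1000 = 13.804 kJ

13.804 kJ


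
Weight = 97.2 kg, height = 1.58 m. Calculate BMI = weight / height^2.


height^2 = 1.58^2 = 2.4964
BMI = 97.2 / 2.4964 = 38.94 kg/m^2

38.94 kg/m^2


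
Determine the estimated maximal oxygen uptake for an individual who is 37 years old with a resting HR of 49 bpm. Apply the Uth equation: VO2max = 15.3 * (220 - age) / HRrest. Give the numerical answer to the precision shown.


HRmax = 220 - 37 = 183
VO2max = 15.3 * (183 / 49)
= 15.3 * 3.7347
= 57.14 mL/kg/min

57.14 mL/kg/min


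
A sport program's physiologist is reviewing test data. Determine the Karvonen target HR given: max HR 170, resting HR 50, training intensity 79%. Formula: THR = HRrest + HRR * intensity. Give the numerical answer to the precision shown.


HRR = HRmax - HRrest = 170 - 50 = 120
THR = 50 + 120 * 0.79
= 144.8 bpm

144.8 bpm


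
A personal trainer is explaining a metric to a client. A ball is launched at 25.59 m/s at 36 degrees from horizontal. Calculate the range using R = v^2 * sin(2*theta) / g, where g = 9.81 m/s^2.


sin(2 * 36) = sin(72) = 0.951057
v^2 = 25.59^2 = 654.8481
R = 654.8481 * 0.951057 / 9.81
= 63.486 m

63.486 m


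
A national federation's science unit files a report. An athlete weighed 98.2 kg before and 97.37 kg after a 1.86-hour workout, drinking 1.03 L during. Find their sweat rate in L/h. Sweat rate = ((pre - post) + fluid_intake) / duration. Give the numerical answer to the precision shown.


Body mass change = 0.83 kg
Total sweat loss = 0.83 + 1.03 = 1.86 L
Rate = 1.86 / 1.86 = 1.0 L/h

1.0 L/h


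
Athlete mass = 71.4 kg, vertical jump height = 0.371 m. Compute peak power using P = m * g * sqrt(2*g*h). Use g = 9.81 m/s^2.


sqrt(2 * 9.81 * 0.371) = sqrt(7.27902) = 2.697966 m/s
P = 71.4 * 9.81 * 2.697966
= 1889.75 W

1889.75 W


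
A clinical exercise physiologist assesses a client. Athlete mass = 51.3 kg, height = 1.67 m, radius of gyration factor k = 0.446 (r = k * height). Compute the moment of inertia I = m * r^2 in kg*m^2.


r = k * height = 0.446 * 1.67 = 0.74482 m
r^2 = 0.74482^2 = 0.554757
I = 51.3 * 0.554757 = 28.459 kg*m^2

28.459 kg*m^2


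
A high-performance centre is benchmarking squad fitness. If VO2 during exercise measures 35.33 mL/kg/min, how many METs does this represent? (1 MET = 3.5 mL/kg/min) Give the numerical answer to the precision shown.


METs = VO2 / 3.5 = 35.33 / 3.5 = 10.09

10.09 METs


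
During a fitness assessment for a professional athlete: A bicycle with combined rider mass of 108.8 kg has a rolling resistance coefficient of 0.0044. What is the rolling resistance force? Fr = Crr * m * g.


Fr = 0.0044 * 108.8 * 9.81
= 0.47872 * 9.81
= 4.696 N

4.696 N


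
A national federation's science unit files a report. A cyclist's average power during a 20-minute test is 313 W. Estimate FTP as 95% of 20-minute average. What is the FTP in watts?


FTP = 20-min power * 0.95
= 313 * 0.95
= 297.35 W

297.35 W


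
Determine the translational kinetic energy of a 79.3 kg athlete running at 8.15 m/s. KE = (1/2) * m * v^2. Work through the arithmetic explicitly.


KE = 0.5 * m * v^2
= 0.5 * 79.3 * 8.15^2
= 0.5 * 79.3 * 66.4225
= 2633.65 J

2633.65 J


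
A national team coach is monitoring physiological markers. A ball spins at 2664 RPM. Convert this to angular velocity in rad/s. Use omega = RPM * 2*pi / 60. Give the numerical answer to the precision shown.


omega = 2664 * 2 * pi / 60
= 2664 * 6.28318531 / 60
= 16738.406 / 60
= 278.973 rad/s

278.973 rad/s


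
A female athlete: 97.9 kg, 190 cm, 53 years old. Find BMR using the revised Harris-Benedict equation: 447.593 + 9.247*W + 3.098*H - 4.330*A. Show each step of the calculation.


Intercept = 447.593
Weight contribution = 9.247 * 97.9 = 905.2813
Height contribution = 3.098 * 190 = 588.62
Age contribution = 4.33 * 53 = 229.49
BMR = 447.593 + 905.2813 + 588.62 - 229.49
= 1712.0 kcal/day

1712.0 kcal/day


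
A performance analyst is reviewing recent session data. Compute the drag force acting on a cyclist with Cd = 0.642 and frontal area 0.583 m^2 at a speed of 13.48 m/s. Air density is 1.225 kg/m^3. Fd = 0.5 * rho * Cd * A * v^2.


Step 1: v^2 = 181.7104
Step 2: Fd = 0.5 * 1.225 * 0.642 * 0.583 * 181.7104
= 41.657 N

41.657 N


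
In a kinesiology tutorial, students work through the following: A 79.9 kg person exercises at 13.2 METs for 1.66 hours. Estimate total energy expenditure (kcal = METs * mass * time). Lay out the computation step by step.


Energy = METs * mass(kg) * time(h)
= 13.2 * 79.9 * 1.66
= 1750.77 kcal

1750.77 kcal


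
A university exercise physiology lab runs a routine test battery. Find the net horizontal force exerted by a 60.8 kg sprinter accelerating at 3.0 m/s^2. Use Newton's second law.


Newton's second law: F = m * a
F = 60.8 * 3.0 = 182.4 N

182.4 N


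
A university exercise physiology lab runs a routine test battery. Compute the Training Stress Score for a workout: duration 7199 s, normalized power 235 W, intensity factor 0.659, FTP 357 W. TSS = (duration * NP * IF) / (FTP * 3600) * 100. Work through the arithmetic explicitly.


Product = 7199 * 235 * 0.659 = 1114873.135
Base = 357 * 3600 = 1285200
TSS = 1114873.135 / 1285200 * 100 = 86.75

86.75 TSS


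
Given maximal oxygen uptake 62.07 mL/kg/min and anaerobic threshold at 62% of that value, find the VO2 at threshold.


Percentage as decimal = 0.62
VO2 at AT = 62.07 * 0.62 = 38.48 mL/kg/min

38.48 mL/kg/min


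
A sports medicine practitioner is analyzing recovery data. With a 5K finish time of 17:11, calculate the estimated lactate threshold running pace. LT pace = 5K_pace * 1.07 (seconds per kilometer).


Race duration = 1031 s for 5 km
Average pace = 1031 / 5 = 206.2 s/km
LT pace = 206.2 * 1.07
= 220.63 s/km

220.63 s/km


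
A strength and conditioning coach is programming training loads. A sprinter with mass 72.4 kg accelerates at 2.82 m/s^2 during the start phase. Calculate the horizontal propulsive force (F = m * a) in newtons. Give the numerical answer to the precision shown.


F = m * a
= 72.4 * 2.82
= 204.17 N

204.17 N


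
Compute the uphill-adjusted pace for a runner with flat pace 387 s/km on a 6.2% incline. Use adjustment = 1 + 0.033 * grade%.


Adjustment factor = 1 + 0.033 * 6.2 = 1.2046
Grade-adjusted pace = 387 * 1.2046 = 466.18 s/km

466.18 s/km


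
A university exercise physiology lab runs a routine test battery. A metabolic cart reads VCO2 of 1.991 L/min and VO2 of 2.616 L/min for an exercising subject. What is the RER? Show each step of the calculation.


RER = VCO2 / VO2 = 1.991 / 2.616 = 0.7611

0.7611


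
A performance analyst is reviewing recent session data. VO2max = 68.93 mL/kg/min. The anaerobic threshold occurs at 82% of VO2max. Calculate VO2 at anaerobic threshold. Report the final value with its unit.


AT fraction = 82 / 100 = 0.82
AT VO2 = 68.93 * 0.82
= 56.52 mL/kg/min

56.52 mL/kg/min


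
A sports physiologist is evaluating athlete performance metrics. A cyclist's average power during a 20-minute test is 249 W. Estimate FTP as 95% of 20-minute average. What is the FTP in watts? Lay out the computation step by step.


FTP = 20-min power * 0.95
= 249 * 0.95
= 236.55 W

236.55 W


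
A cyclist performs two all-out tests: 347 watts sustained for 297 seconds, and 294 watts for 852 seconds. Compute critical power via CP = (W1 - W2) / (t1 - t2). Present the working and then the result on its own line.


W1 = P1 * t1 = 347 * 297 = 103059 J
W2 = P2 * t2 = 294 * 852 = 250488 J
CP = (103059 - 250488) / (297 - 852)
= 265.64 W

265.64 W


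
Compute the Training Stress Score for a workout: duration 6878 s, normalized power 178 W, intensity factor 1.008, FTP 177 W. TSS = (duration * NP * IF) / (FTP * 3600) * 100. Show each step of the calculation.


Product = 6878 * 178 * 1.008 = 1234078.272
Base = 177 * 3600 = 637200
TSS = 1234078.272 / 637200 * 100 = 193.67

193.67 TSS


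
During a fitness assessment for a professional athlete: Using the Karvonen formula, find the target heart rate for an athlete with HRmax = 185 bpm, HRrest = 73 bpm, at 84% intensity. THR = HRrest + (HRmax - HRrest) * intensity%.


HRR = 185 - 73 = 112
THR = 73 + 112 * 0.84
= 73 + 94.08
= 167.08 bpm

167.08 bpm


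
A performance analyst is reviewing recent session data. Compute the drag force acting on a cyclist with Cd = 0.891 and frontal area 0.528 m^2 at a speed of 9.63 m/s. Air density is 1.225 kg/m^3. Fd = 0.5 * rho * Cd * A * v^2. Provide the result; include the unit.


Step 1: v^2 = 92.7369
Step 2: Fd = 0.5 * 1.225 * 0.891 * 0.528 * 92.7369
= 26.722 N

26.722 N


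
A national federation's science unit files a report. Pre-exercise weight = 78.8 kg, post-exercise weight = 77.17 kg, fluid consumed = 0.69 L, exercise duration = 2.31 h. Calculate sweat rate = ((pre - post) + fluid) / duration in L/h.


Weight loss = 78.8 - 77.17 = 1.63 kg (approx L)
Total sweat = 1.63 + 0.69 = 2.32 L
Sweat rate = 2.32 / 2.31 = 1.004 L/h

1.004 L/h


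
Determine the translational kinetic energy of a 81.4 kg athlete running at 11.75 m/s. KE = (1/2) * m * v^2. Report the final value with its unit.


KE = 0.5 * m * v^2
= 0.5 * 81.4 * 11.75^2
= 0.5 * 81.4 * 138.0625
= 5619.14 J

5619.14 J


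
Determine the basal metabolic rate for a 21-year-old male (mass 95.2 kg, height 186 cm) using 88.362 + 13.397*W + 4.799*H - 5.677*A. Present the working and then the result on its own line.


BMR = 88.362 + 13.397*95.2 + 4.799*186 - 5.677*21
= 2137.15 kcal/day

2137.15 kcal/day


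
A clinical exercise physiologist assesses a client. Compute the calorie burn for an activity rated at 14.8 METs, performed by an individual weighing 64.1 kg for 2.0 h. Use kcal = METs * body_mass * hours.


Product of METs and mass = 14.8 * 64.1 = 948.68
Total kcal = 948.68 * 2.0 = 1897.36 kcal

1897.36 kcal


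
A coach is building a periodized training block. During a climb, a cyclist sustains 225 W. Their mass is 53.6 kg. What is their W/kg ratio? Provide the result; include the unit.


Power-to-weight = 225 W / 53.6 kg
= 4.198 W/kg

4.198 W/kg


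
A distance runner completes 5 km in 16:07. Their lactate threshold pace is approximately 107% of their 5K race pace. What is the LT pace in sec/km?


Convert to seconds: 16 min 7 s = 967 s
Pace per km = 967 / 5 = 193.4 s/km
LT pace = 193.4 * 1.07 = 206.94 s/km

206.94 s/km


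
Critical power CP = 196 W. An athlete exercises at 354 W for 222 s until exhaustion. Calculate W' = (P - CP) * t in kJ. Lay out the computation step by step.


P - CP = 354 - 196 = 158 W
W' = 158 * 222 = 35076 J
= 35076 / 1000 = 35.076 kJ

35.076 kJ


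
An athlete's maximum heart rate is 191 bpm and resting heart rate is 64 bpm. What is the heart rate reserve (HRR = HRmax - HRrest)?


HRR = HRmax - HRrest
= 191 - 64
= 127 bpm

127 bpm


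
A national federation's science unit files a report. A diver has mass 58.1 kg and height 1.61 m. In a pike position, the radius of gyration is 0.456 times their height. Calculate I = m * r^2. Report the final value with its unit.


r = 0.456 * 1.61 = 0.73416 m
I = m * r^2 = 58.1 * 0.538991 = 31.315 kg*m^2

31.315 kg*m^2


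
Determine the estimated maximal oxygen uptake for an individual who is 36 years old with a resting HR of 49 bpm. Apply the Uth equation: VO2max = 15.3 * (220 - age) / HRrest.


HRmax = 220 - 36 = 184
VO2max = 15.3 * (184 / 49)
= 15.3 * 3.7551
= 57.45 mL/kg/min

57.45 mL/kg/min


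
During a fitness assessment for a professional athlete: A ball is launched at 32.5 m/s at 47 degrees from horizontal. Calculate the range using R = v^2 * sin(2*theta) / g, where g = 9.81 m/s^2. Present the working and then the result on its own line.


sin(2 * 47) = sin(94) = 0.997564
v^2 = 32.5^2 = 1056.25
R = 1056.25 * 0.997564 / 9.81
= 107.408 m

107.408 m


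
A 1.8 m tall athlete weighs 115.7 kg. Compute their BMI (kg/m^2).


height^2 = 3.24 m^2
BMI = 115.7 / 3.24 = 35.71 kg/m^2

35.71 kg/m^2


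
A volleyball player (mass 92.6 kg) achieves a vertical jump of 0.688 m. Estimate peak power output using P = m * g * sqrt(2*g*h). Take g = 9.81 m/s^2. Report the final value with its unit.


2 * g * h = 2 * 9.81 * 0.688 = 13.49856
sqrt(13.49856) = 3.674039 m/s
P = 92.6 * 9.81 * 3.674039 = 3337.52 W

3337.52 W


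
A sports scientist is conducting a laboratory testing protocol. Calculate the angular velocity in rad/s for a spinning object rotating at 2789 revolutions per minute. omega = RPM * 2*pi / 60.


omega = RPM * 2*pi / 60
= 2789 * 6.28318531 / 60
= 292.063 rad/s

292.063 rad/s


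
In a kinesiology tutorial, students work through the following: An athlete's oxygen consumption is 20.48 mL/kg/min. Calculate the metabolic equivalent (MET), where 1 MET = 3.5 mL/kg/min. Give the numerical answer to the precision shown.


MET = VO2 / 3.5
= 20.48 / 3.5
= 5.85 METs

5.85 METs


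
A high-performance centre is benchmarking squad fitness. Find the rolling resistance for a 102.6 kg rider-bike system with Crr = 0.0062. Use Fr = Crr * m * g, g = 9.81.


m * g = 102.6 * 9.81 = 1006.506 N
Fr = 0.0062 * 1006.506 = 6.24 N

6.24 N


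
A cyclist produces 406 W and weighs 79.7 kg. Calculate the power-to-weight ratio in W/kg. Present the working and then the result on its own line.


P/W = power / mass
= 406 / 79.7
= 5.094 W/kg

5.094 W/kg


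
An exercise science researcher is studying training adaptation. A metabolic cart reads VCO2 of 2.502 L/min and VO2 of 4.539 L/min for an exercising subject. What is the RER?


RER = VCO2 / VO2 = 2.502 / 4.539 = 0.5512

0.5512


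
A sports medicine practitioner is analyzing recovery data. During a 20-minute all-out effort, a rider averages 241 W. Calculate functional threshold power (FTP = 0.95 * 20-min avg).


FTP = 0.95 * 241
= 228.95 W

228.95 W


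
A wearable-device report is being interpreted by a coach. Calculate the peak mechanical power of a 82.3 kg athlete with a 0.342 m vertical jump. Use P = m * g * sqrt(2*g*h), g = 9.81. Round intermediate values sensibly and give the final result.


First, sqrt(2gh) = sqrt(2 * 9.81 * 0.342)
= sqrt(6.71004) = 2.590374 m/s
Power = 82.3 * 9.81 * 2.590374 = 2091.37 W

2091.37 W


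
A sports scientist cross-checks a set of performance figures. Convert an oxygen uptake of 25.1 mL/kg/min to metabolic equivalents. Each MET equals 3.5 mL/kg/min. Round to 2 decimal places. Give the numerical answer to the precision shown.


One MET = 3.5 mL/kg/min
Number of METs = 25.1 / 3.5
= 7.17 METs

7.17 METs


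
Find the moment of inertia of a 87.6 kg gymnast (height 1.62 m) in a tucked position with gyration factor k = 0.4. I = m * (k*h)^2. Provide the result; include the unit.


Radius of gyration = 0.4 * 1.62 = 0.648 m
I = 87.6 * 0.648^2
= 87.6 * 0.419904
= 36.784 kg*m^2

36.784 kg*m^2


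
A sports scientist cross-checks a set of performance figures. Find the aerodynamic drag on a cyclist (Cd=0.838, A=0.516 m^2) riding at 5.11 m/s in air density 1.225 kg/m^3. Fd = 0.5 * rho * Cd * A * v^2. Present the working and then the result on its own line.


Fd = 0.5 * 1.225 * 0.838 * 0.516 * 5.11^2
= 0.5 * 1.225 * 0.838 * 0.516 * 26.1121
= 6.916 N

6.916 N


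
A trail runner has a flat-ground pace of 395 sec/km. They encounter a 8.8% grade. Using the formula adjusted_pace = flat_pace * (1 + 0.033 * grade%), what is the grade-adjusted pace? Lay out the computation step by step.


Grade factor = 1 + 0.033 * 8.8 = 1.2904
Adjusted = 395 * 1.2904 = 509.71 sec/km

509.71 s/km


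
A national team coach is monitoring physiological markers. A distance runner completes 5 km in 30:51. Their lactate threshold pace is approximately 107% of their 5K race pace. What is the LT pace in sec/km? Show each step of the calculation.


Convert to seconds: 30 min 51 s = 1851 s
Pace per km = 1851 / 5 = 370.2 s/km
LT pace = 370.2 * 1.07 = 396.11 s/km

396.11 s/km


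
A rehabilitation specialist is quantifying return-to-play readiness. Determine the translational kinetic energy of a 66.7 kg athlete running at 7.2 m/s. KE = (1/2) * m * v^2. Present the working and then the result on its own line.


KE = 0.5 * m * v^2
= 0.5 * 66.7 * 7.2^2
= 0.5 * 66.7 * 51.84
= 1728.86 J

1728.86 J


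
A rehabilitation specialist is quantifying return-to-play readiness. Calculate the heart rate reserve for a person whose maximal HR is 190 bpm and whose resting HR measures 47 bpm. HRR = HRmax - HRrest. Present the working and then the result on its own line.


HRmax = 190 bpm
HRrest = 47 bpm
HRR = 190 - 47 = 143 bpm

143 bpm


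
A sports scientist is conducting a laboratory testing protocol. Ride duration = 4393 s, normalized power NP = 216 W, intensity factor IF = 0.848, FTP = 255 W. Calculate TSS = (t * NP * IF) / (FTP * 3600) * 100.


Numerator = 4393 * 216 * 0.848 = 804657.024
Denominator = 255 * 3600 = 918000
TSS = 804657.024 / 918000 * 100
= 87.65

87.65 TSS


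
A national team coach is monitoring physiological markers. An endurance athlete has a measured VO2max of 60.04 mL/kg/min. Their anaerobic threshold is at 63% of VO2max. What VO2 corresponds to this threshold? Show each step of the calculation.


Anaerobic threshold VO2 = VO2max * 63%
= 60.04 * 0.63
= 37.83 mL/kg/min

37.83 mL/kg/min


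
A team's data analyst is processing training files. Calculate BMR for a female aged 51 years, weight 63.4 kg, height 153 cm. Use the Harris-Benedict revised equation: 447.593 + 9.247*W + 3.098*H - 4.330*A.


Substituting values:
W term = 9.247 * 63.4 = 586.2598
H term = 3.098 * 153 = 473.994
A term = 4.330 * 51 = 220.83
BMR = 1287.02 kcal/day

1287.02 kcal/day


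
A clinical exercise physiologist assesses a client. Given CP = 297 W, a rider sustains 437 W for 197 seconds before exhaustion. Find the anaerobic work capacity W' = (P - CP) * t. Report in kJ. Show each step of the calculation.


Excess power = 437 - 297 = 140 W
Work above CP = 140 * 197 = 27580 J
W' = 27.58 kJ

27.58 kJ


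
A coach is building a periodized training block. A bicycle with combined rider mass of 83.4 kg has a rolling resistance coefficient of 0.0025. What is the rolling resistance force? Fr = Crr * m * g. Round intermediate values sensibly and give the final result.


Fr = 0.0025 * 83.4 * 9.81
= 0.2085 * 9.81
= 2.045 N

2.045 N


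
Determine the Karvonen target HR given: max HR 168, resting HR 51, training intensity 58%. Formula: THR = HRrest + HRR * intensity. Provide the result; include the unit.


HRR = HRmax - HRrest = 168 - 51 = 117
THR = 51 + 117 * 0.58
= 118.86 bpm

118.86 bpm


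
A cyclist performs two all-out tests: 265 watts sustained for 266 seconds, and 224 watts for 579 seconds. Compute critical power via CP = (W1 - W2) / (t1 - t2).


W1 = P1 * t1 = 265 * 266 = 70490 J
W2 = P2 * t2 = 224 * 579 = 129696 J
CP = (70490 - 129696) / (266 - 579)
= 189.16 W

189.16 W


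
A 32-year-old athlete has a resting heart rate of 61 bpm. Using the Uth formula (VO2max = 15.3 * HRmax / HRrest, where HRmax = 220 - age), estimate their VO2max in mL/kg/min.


HRmax = 220 - 32 = 188 bpm
Ratio = HRmax / HRrest = 188 / 61 = 3.082
VO2max = 15.3 * 3.082 = 47.15 mL/kg/min

47.15 mL/kg/min


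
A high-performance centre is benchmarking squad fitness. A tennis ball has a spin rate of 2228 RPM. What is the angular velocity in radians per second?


Convert RPM to rad/s: multiply by 2*pi and divide by 60
omega = 2228 * 2 * pi / 60
= 233.316 rad/s

233.316 rad/s


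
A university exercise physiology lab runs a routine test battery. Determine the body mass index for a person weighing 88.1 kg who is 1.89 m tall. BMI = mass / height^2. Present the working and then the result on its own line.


BMI = mass / height^2
= 88.1 / 1.89^2
= 88.1 / 3.5721
= 24.66 kg/m^2

24.66 kg/m^2


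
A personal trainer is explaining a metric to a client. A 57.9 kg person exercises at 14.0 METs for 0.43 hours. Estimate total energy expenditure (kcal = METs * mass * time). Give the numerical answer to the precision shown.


Energy = METs * mass(kg) * time(h)
= 14.0 * 57.9 * 0.43
= 348.56 kcal

348.56 kcal


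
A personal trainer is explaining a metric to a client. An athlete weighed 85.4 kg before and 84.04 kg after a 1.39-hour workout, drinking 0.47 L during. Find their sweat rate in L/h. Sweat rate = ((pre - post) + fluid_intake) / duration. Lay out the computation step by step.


Body mass change = 1.36 kg
Total sweat loss = 1.36 + 0.47 = 1.83 L
Rate = 1.83 / 1.39 = 1.317 L/h

1.317 L/h


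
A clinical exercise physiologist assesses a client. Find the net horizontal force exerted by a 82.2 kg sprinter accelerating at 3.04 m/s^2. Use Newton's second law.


Newton's second law: F = m * a
F = 82.2 * 3.04 = 249.89 N

249.89 N


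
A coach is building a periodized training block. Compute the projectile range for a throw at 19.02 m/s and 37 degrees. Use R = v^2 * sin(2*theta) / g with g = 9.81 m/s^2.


Two times the angle = 74 degrees
sin(74) = 0.961262
R = 361.7604 * 0.961262 / 9.81 = 35.448 m

35.448 m


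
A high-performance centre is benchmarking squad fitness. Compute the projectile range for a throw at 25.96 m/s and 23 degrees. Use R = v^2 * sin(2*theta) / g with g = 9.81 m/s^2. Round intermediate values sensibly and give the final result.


Two times the angle = 46 degrees
sin(46) = 0.71934
R = 673.9216 * 0.71934 / 9.81 = 49.417 m

49.417 m


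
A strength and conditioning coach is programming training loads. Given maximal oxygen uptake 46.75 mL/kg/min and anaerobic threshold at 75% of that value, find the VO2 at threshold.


Percentage as decimal = 0.75
VO2 at AT = 46.75 * 0.75 = 35.06 mL/kg/min

35.06 mL/kg/min


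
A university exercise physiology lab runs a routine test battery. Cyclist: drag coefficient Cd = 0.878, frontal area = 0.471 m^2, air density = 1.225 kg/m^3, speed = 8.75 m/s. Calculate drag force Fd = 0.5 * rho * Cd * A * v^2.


v^2 = 8.75^2 = 76.5625
Fd = 0.5 * 1.225 * 0.878 * 0.471 * 76.5625
= 19.393 N

19.393 N
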